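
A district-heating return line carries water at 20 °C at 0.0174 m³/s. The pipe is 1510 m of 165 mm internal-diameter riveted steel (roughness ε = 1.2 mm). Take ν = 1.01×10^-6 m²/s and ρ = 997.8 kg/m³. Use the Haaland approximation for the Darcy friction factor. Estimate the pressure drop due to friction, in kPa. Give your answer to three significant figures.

V = 4Q/(πD²) = 4·0.0174/(π·0.165²) = 0.8138 m/s
Re = VD/ν = 0.8138·0.165/1.01×10^-6 = 1.33×10^5 → turbulent
ε/D = 1.2/165 = 0.00727
Haaland: f = 0.03471
h_f = f(L/D)V²/(2g) = 0.03471·(1510/0.165)·0.8138²/(2·9.81) = 10.72 m
Δp = ρg·h_f = 997.8·9.81·10.72 = 104.9 kPa

Δp ≈ 105 kPa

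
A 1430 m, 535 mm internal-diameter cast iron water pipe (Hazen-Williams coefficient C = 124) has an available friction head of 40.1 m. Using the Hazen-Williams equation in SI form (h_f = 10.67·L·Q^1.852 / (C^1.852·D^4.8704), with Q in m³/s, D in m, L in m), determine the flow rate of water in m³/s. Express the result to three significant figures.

Q ≈ 0.968 m³/s

Rearranging: Q = [h_f·C^1.852·D^4.8704 / (10.67·L)]^(1/1.852)
Q = [40.1·124^1.852·0.535^4.8704 / (10.67·1430)]^0.540 = 0.9678 m³/s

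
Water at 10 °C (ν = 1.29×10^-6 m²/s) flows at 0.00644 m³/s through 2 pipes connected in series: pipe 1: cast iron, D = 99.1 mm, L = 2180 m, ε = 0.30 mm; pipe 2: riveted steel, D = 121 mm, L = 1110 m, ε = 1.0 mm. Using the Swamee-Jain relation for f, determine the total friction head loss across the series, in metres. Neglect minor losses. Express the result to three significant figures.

Pipe 1: V = 0.8349 m/s, Re = 6.41×10^4, ε/D = 0.00303, f = 0.02848, h_1 = f(L/D)V²/2g = 22.26 m
Pipe 2: V = 0.5600 m/s, Re = 5.25×10^4, ε/D = 0.00826, f = 0.03721, h_2 = f(L/D)V²/2g = 5.456 m
Series → Q common, losses add: H = Σh = 27.71 m

H ≈ 27.7 m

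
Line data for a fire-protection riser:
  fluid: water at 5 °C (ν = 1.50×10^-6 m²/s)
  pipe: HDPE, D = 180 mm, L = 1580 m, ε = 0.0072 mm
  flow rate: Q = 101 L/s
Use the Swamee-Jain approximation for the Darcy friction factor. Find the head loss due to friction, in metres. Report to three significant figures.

V = 4Q/(πD²) = 4·0.101/(π·0.180²) = 3.969 m/s
Re = VD/ν = 3.969·0.180/1.50×10^-6 = 4.76×10^5 → turbulent
ε/D = 0.0072/180 = 4.00×10^-5
Swamee-Jain: f = 0.01380
h_f = f(L/D)V²/(2g) = 0.01380·(1580/0.180)·3.969²/(2·9.81) = 97.24 m

h_f ≈ 97.2 m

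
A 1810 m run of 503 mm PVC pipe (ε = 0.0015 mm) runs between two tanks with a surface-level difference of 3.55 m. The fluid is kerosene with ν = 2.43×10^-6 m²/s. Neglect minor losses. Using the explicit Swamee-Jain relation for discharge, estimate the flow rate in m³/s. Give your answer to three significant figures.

Q ≈ 0.224 m³/s

Swamee-Jain (Type II): Q = -0.965·√(gD⁵h_f/L)·ln[ε/(3.7D) + √(3.17ν²L/(gD³h_f))]
√(gD⁵h_f/L) = √(9.81·0.503⁵·3.55/1810) = 0.02489
ε/(3.7D) = 8.06×10^-7; √(3.17ν²L/(gD³h_f)) = 8.74×10^-5
Q = -0.965·0.02489·ln(8.824×10^-5) = 0.2242 m³/s
Check: V = 1.13 m/s, Re = 2.34×10^5, f = 0.01510, h_f = 3.53 m ≈ 3.55 m ✓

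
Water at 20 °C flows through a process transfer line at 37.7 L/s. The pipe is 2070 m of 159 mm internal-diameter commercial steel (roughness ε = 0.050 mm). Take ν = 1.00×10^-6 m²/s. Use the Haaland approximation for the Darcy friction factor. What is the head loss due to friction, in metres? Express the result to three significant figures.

h_f ≈ 40.4 m

V = 4Q/(πD²) = 4·0.0377/(π·0.159²) = 1.899 m/s
Re = VD/ν = 1.899·0.159/1.00×10^-6 = 3.02×10^5 → turbulent
ε/D = 0.050/159 = 3.14×10^-4
Haaland: f = 0.01689
h_f = f(L/D)V²/(2g) = 0.01689·(2070/0.159)·1.899²/(2·9.81) = 40.41 m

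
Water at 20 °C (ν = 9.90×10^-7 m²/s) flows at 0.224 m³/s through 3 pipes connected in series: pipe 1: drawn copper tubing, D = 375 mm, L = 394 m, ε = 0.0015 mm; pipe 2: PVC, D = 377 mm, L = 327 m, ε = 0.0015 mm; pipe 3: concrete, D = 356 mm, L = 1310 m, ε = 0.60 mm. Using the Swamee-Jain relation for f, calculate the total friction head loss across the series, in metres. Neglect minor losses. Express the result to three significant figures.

H ≈ 26.5 m

Pipe 1: V = 2.028 m/s, Re = 7.68×10^5, ε/D = 4.00×10^-6, f = 0.01223, h_1 = f(L/D)V²/2g = 2.693 m
Pipe 2: V = 2.007 m/s, Re = 7.64×10^5, ε/D = 3.98×10^-6, f = 0.01224, h_2 = f(L/D)V²/2g = 2.178 m
Pipe 3: V = 2.250 m/s, Re = 8.09×10^5, ε/D = 0.00169, f = 0.02274, h_3 = f(L/D)V²/2g = 21.60 m
Series → Q common, losses add: H = Σh = 26.47 m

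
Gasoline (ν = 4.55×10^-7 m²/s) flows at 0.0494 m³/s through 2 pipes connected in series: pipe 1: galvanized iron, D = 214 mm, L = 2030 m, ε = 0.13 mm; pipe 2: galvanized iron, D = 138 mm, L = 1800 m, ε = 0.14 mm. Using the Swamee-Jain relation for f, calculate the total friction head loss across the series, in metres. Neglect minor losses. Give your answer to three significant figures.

Pipe 1: V = 1.373 m/s, Re = 6.46×10^5, ε/D = 6.07×10^-4, f = 0.01823, h_1 = f(L/D)V²/2g = 16.63 m
Pipe 2: V = 3.303 m/s, Re = 1.00×10^6, ε/D = 0.00101, f = 0.02009, h_2 = f(L/D)V²/2g = 145.7 m
Series → Q common, losses add: H = Σh = 162.3 m

H ≈ 162 m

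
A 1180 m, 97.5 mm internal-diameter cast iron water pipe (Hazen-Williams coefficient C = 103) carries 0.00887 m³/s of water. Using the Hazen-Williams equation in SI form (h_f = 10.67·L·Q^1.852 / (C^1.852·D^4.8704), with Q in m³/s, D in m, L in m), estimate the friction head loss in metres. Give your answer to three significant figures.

h_f ≈ 31.3 m

h_f = 10.67·1180·0.00887^1.852 / (103^1.852·0.0975^4.8704) = 31.32 m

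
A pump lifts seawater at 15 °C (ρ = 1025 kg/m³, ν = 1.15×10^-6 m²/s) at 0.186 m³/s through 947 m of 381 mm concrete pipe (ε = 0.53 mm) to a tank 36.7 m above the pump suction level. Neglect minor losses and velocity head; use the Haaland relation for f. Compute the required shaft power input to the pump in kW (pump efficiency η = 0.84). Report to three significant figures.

P_shaft ≈ 98.0 kW

V = 4Q/(πD²) = 1.631 m/s; Re = 5.41×10^5; ε/D = 0.00139; f = 0.02174
h_f = f(L/D)V²/2g = 7.331 m
Total head H = z + h_f = 36.7 + 7.331 = 44.03 m
P_hyd = ρgQH = 1025·9.81·0.186·44.03 = 82.35 kW
P_shaft = P_hyd/η = 82.35/0.84 = 98.04 kW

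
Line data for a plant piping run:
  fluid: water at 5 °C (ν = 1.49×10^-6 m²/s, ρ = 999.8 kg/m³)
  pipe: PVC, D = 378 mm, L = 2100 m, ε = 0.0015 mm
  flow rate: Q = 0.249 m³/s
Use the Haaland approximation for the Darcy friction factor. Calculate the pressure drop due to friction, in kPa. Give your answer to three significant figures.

V = 4Q/(πD²) = 4·0.249/(π·0.378²) = 2.219 m/s
Re = VD/ν = 2.219·0.378/1.49×10^-6 = 5.63×10^5 → turbulent
ε/D = 0.0015/378 = 3.97×10^-6
Haaland: f = 0.01284
h_f = f(L/D)V²/(2g) = 0.01284·(2100/0.378)·2.219²/(2·9.81) = 17.90 m
Δp = ρg·h_f = 999.8·9.81·17.90 = 175.5 kPa

Δp ≈ 176 kPa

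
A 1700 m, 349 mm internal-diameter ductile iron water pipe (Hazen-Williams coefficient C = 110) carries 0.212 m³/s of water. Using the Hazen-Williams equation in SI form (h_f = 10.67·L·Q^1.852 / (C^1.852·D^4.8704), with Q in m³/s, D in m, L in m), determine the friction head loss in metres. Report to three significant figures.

h_f = 10.67·1700·0.212^1.852 / (110^1.852·0.349^4.8704) = 28.64 m

h_f ≈ 28.6 m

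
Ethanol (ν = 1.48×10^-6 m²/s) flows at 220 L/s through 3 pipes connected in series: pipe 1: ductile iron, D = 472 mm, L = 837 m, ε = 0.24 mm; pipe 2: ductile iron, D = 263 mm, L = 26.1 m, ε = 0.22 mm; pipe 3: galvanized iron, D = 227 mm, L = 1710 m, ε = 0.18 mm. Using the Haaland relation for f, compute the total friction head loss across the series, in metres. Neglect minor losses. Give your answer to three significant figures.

Pipe 1: V = 1.257 m/s, Re = 4.01×10^5, ε/D = 5.08×10^-4, f = 0.01782, h_1 = f(L/D)V²/2g = 2.546 m
Pipe 2: V = 4.050 m/s, Re = 7.20×10^5, ε/D = 8.37×10^-4, f = 0.01926, h_2 = f(L/D)V²/2g = 1.598 m
Pipe 3: V = 5.436 m/s, Re = 8.34×10^5, ε/D = 7.93×10^-4, f = 0.01898, h_3 = f(L/D)V²/2g = 215.4 m
Series → Q common, losses add: H = Σh = 219.5 m

H ≈ 220 m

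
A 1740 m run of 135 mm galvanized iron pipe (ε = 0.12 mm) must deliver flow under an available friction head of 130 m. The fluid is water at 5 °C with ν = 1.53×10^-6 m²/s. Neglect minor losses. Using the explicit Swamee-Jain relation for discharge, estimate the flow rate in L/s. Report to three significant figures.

Swamee-Jain (Type II): Q = -0.965·√(gD⁵h_f/L)·ln[ε/(3.7D) + √(3.17ν²L/(gD³h_f))]
√(gD⁵h_f/L) = √(9.81·0.135⁵·130/1740) = 0.005733
ε/(3.7D) = 2.40×10^-4; √(3.17ν²L/(gD³h_f)) = 6.41×10^-5
Q = -0.965·0.005733·ln(3.044×10^-4) = 0.04479 m³/s
Check: V = 3.13 m/s, Re = 2.76×10^5, f = 0.02036, h_f = 131 m ≈ 130 m ✓

Q ≈ 44.8 L/s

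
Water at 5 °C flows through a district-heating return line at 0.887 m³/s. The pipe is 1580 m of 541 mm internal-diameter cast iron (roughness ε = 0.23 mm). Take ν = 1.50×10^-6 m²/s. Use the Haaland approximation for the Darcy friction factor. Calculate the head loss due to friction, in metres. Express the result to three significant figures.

h_f ≈ 36.6 m

V = 4Q/(πD²) = 4·0.887/(π·0.541²) = 3.859 m/s
Re = VD/ν = 3.859·0.541/1.50×10^-6 = 1.39×10^6 → turbulent
ε/D = 0.23/541 = 4.25×10^-4
Haaland: f = 0.01650
h_f = f(L/D)V²/(2g) = 0.01650·(1580/0.541)·3.859²/(2·9.81) = 36.57 m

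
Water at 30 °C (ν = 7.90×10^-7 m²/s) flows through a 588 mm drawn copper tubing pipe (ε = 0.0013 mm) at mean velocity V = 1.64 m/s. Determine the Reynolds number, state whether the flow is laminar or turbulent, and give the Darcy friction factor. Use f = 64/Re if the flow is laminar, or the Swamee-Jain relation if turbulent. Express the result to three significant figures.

Re ≈ 1.22×10^6; turbulent; f ≈ 0.0113

Re = VD/ν = 1.640·0.588/7.90×10^-7 = 1.22×10^6
Re > 4000 → turbulent; ε/D = 2.21×10^-6
Swamee-Jain: f = 0.01129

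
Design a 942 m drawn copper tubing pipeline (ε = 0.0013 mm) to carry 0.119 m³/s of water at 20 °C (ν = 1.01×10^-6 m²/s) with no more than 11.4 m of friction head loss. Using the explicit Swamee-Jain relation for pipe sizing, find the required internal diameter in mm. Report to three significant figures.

D ≈ 266 mm

Swamee-Jain (Type III): D = 0.66·[ε^1.25·(LQ²/(gh_f))^4.75 + ν·Q^9.4·(L/(gh_f))^5.2]^0.04
LQ²/(gh_f) = 0.1193; L/(gh_f) = 8.423
Term 1 = ε^1.25·(…)^4.75 = 1.80×10^-12; Term 2 = ν·Q^9.4·(…)^5.2 = 1.34×10^-10
D = 0.66·(1.80×10^-12 + 1.34×10^-10)^0.04 = 0.2660 m = 266 mm
Check: V = 2.14 m/s, Re = 5.64×10^5, f = 0.01290, h_f = 10.7 m ≈ 11.4 m ✓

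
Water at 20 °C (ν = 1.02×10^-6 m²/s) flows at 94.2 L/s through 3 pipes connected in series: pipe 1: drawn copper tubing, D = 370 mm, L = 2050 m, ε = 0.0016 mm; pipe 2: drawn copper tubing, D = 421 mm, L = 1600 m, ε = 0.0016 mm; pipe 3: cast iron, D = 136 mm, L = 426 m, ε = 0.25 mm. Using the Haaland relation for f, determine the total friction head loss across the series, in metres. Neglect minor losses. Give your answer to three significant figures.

Pipe 1: V = 0.8761 m/s, Re = 3.18×10^5, ε/D = 4.32×10^-6, f = 0.01422, h_1 = f(L/D)V²/2g = 3.083 m
Pipe 2: V = 0.6767 m/s, Re = 2.79×10^5, ε/D = 3.80×10^-6, f = 0.01457, h_2 = f(L/D)V²/2g = 1.292 m
Pipe 3: V = 6.485 m/s, Re = 8.65×10^5, ε/D = 0.00184, f = 0.02315, h_3 = f(L/D)V²/2g = 155.4 m
Series → Q common, losses add: H = Σh = 159.8 m

H ≈ 160 m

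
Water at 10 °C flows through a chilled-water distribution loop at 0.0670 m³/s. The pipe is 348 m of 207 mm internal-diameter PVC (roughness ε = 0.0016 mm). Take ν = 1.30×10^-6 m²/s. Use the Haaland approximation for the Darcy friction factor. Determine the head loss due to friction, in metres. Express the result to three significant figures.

h_f ≈ 4.84 m

V = 4Q/(πD²) = 4·0.0670/(π·0.207²) = 1.991 m/s
Re = VD/ν = 1.991·0.207/1.30×10^-6 = 3.17×10^5 → turbulent
ε/D = 0.0016/207 = 7.73×10^-6
Haaland: f = 0.01426
h_f = f(L/D)V²/(2g) = 0.01426·(348/0.207)·1.991²/(2·9.81) = 4.843 m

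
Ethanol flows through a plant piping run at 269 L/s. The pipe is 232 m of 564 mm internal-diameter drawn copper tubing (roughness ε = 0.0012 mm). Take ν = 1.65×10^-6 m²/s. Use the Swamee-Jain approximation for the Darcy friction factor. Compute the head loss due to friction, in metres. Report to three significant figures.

V = 4Q/(πD²) = 4·0.269/(π·0.564²) = 1.077 m/s
Re = VD/ν = 1.077·0.564/1.65×10^-6 = 3.68×10^5 → turbulent
ε/D = 0.0012/564 = 2.13×10^-6
Swamee-Jain: f = 0.01387
h_f = f(L/D)V²/(2g) = 0.01387·(232/0.564)·1.077²/(2·9.81) = 0.3371 m

h_f ≈ 0.337 m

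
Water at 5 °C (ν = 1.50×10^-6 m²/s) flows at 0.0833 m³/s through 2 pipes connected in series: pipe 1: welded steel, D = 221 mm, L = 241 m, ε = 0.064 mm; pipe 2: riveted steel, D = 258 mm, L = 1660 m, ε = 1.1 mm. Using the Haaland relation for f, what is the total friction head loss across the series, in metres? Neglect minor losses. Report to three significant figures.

H ≈ 28.8 m

Pipe 1: V = 2.172 m/s, Re = 3.20×10^5, ε/D = 2.90×10^-4, f = 0.01663, h_1 = f(L/D)V²/2g = 4.359 m
Pipe 2: V = 1.593 m/s, Re = 2.74×10^5, ε/D = 0.00426, f = 0.02936, h_2 = f(L/D)V²/2g = 24.45 m
Series → Q common, losses add: H = Σh = 28.81 m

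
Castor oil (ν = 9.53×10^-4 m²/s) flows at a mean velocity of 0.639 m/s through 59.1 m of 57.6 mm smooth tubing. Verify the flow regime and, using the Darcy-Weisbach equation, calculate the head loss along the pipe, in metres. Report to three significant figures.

h_f ≈ 35.4 m

Re = VD/ν = 0.639·0.05760/9.53×10^-4 = 38.6 → laminar (Re < 2300)
f = 64/Re = 1.657
h_f = f(L/D)V²/(2g) = 1.657·(59.1/0.05760)·0.639²/(2·9.81) = 35.38 m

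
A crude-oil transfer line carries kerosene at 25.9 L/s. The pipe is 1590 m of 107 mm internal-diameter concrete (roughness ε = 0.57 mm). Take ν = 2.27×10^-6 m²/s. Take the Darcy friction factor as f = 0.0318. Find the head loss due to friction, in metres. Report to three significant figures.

V = 4Q/(πD²) = 4·0.0259/(π·0.107²) = 2.880 m/s
h_f = f(L/D)V²/(2g) = 0.03180·(1590/0.107)·2.880²/(2·9.81) = 199.8 m

h_f ≈ 200 m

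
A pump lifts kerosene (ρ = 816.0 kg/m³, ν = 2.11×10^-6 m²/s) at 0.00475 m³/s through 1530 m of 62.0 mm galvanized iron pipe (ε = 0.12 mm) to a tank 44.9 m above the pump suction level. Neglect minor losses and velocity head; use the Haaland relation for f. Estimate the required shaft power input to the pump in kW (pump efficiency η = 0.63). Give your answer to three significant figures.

V = 4Q/(πD²) = 1.573 m/s; Re = 4.62×10^4; ε/D = 0.00194; f = 0.02633
h_f = f(L/D)V²/2g = 81.99 m
Total head H = z + h_f = 44.9 + 81.99 = 126.9 m
P_hyd = ρgQH = 816.0·9.81·0.00475·126.9 = 4.825 kW
P_shaft = P_hyd/η = 4.825/0.63 = 7.658 kW

P_shaft ≈ 7.66 kW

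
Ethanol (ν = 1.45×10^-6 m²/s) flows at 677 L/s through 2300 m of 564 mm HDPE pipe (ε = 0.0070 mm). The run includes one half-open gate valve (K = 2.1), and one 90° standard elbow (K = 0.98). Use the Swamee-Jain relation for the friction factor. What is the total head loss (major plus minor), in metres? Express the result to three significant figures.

V = 4Q/(πD²) = 2.710 m/s; V²/2g = 0.3743 m
Re = 1.05×10^6, ε/D = 1.24×10^-5 → f = 0.01182 (Swamee-Jain)
Major: h_f = f(L/D)·V²/2g = 0.01182·4078·0.3743 = 18.04 m
Minor: ΣK = 3.08; h_m = ΣK·V²/2g = 1.153 m
Total H_L = 18.04 + 1.153 = 19.19 m

H_L ≈ 19.2 m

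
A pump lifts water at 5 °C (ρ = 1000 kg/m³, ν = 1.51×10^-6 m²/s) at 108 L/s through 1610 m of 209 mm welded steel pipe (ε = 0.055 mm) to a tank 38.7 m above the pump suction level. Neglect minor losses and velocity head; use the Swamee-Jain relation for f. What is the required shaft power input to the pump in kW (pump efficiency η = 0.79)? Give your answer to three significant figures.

P_shaft ≈ 137 kW

V = 4Q/(πD²) = 3.148 m/s; Re = 4.36×10^5; ε/D = 2.63×10^-4; f = 0.01624
h_f = f(L/D)V²/2g = 63.21 m
Total head H = z + h_f = 38.7 + 63.21 = 101.9 m
P_hyd = ρgQH = 1000·9.81·0.108·101.9 = 108.0 kW
P_shaft = P_hyd/η = 108.0/0.79 = 136.7 kW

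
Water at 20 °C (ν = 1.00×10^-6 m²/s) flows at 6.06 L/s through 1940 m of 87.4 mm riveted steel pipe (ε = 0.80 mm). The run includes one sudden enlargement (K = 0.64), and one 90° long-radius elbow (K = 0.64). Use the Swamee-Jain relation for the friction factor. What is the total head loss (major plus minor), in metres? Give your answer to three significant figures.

V = 4Q/(πD²) = 1.010 m/s; V²/2g = 0.05200 m
Re = 8.83×10^4, ε/D = 0.00915 → f = 0.03778 (Swamee-Jain)
Major: h_f = f(L/D)·V²/2g = 0.03778·22197·0.05200 = 43.61 m
Minor: ΣK = 1.28; h_m = ΣK·V²/2g = 0.06656 m
Total H_L = 43.61 + 0.06656 = 43.68 m

H_L ≈ 43.7 m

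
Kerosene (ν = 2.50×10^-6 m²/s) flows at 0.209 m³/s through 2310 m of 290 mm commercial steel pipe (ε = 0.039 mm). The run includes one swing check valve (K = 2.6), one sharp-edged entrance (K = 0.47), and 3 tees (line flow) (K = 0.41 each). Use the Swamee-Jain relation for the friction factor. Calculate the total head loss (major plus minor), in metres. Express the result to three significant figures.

V = 4Q/(πD²) = 3.164 m/s; V²/2g = 0.5103 m
Re = 3.67×10^5, ε/D = 1.34×10^-4 → f = 0.01537 (Swamee-Jain)
Major: h_f = f(L/D)·V²/2g = 0.01537·7966·0.5103 = 62.47 m
Minor: ΣK = 4.30; h_m = ΣK·V²/2g = 2.194 m
Total H_L = 62.47 + 2.194 = 64.67 m

H_L ≈ 64.7 m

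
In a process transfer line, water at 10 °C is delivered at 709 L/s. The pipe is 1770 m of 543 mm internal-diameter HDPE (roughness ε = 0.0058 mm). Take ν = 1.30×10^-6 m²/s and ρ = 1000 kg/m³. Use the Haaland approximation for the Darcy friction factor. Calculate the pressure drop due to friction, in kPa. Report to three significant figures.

Δp ≈ 173 kPa

V = 4Q/(πD²) = 4·0.709/(π·0.543²) = 3.062 m/s
Re = VD/ν = 3.062·0.543/1.30×10^-6 = 1.28×10^6 → turbulent
ε/D = 0.0058/543 = 1.07×10^-5
Haaland: f = 0.01135
h_f = f(L/D)V²/(2g) = 0.01135·(1770/0.543)·3.062²/(2·9.81) = 17.68 m
Δp = ρg·h_f = 1000·9.81·17.68 = 173.4 kPa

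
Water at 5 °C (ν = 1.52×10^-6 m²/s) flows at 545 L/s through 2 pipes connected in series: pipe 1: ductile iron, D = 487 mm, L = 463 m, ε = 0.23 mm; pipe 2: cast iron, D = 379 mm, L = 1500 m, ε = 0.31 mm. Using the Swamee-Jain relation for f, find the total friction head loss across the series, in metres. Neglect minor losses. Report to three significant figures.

H ≈ 97.0 m

Pipe 1: V = 2.926 m/s, Re = 9.37×10^5, ε/D = 4.72×10^-4, f = 0.01715, h_1 = f(L/D)V²/2g = 7.112 m
Pipe 2: V = 4.831 m/s, Re = 1.20×10^6, ε/D = 8.18×10^-4, f = 0.01909, h_2 = f(L/D)V²/2g = 89.86 m
Series → Q common, losses add: H = Σh = 96.97 m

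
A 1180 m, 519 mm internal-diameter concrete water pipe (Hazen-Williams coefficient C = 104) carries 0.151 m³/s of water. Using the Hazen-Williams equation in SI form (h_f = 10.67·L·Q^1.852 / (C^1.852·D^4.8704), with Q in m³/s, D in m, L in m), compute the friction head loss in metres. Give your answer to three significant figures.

h_f ≈ 1.70 m

h_f = 10.67·1180·0.151^1.852 / (104^1.852·0.519^4.8704) = 1.703 m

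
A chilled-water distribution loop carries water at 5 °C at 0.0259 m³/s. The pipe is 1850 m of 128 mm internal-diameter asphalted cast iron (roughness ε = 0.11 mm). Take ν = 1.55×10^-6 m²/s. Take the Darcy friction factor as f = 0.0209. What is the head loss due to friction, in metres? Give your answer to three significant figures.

V = 4Q/(πD²) = 4·0.0259/(π·0.128²) = 2.013 m/s
h_f = f(L/D)V²/(2g) = 0.02090·(1850/0.128)·2.013²/(2·9.81) = 62.37 m

h_f ≈ 62.4 m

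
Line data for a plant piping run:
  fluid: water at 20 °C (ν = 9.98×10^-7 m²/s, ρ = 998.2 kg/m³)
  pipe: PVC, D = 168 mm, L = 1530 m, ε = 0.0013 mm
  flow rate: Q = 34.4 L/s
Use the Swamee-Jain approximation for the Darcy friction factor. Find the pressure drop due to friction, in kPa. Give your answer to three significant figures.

Δp ≈ 162 kPa

V = 4Q/(πD²) = 4·0.0344/(π·0.168²) = 1.552 m/s
Re = VD/ν = 1.552·0.168/9.98×10^-7 = 2.61×10^5 → turbulent
ε/D = 0.0013/168 = 7.74×10^-6
Swamee-Jain: f = 0.01484
h_f = f(L/D)V²/(2g) = 0.01484·(1530/0.168)·1.552²/(2·9.81) = 16.59 m
Δp = ρg·h_f = 998.2·9.81·16.59 = 162.4 kPa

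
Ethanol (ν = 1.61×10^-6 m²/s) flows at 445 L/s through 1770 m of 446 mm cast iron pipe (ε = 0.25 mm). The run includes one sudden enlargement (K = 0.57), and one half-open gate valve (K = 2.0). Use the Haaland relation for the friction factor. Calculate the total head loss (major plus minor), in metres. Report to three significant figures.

V = 4Q/(πD²) = 2.848 m/s; V²/2g = 0.4135 m
Re = 7.89×10^5, ε/D = 5.61×10^-4 → f = 0.01768 (Haaland)
Major: h_f = f(L/D)·V²/2g = 0.01768·3969·0.4135 = 29.01 m
Minor: ΣK = 2.57; h_m = ΣK·V²/2g = 1.063 m
Total H_L = 29.01 + 1.063 = 30.08 m

H_L ≈ 30.1 m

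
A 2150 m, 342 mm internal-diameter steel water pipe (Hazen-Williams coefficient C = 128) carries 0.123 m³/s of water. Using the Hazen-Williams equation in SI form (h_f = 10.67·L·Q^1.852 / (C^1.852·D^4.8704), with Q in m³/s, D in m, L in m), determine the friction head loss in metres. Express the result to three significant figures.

h_f ≈ 11.0 m

h_f = 10.67·2150·0.123^1.852 / (128^1.852·0.342^4.8704) = 11.02 m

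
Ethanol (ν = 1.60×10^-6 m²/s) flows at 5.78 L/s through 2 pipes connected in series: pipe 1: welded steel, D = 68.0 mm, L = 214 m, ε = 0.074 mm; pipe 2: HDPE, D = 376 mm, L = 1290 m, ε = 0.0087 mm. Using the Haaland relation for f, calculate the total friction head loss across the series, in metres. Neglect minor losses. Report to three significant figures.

Pipe 1: V = 1.592 m/s, Re = 6.76×10^4, ε/D = 0.00109, f = 0.02313, h_1 = f(L/D)V²/2g = 9.396 m
Pipe 2: V = 0.05205 m/s, Re = 1.22×10^4, ε/D = 2.31×10^-5, f = 0.02927, h_2 = f(L/D)V²/2g = 0.01387 m
Series → Q common, losses add: H = Σh = 9.410 m

H ≈ 9.41 m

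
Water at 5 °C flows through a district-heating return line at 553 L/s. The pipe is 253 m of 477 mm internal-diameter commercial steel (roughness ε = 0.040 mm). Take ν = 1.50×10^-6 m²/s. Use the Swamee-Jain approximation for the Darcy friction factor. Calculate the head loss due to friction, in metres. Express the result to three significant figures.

V = 4Q/(πD²) = 4·0.553/(π·0.477²) = 3.095 m/s
Re = VD/ν = 3.095·0.477/1.50×10^-6 = 9.84×10^5 → turbulent
ε/D = 0.040/477 = 8.39×10^-5
Swamee-Jain: f = 0.01328
h_f = f(L/D)V²/(2g) = 0.01328·(253/0.477)·3.095²/(2·9.81) = 3.438 m

h_f ≈ 3.44 m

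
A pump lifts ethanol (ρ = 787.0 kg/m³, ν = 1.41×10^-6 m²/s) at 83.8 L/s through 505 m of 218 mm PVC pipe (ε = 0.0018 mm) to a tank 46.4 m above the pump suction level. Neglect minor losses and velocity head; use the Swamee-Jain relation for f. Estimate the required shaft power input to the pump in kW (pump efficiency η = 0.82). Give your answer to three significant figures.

P_shaft ≈ 43.2 kW

V = 4Q/(πD²) = 2.245 m/s; Re = 3.47×10^5; ε/D = 8.26×10^-6; f = 0.01410
h_f = f(L/D)V²/2g = 8.389 m
Total head H = z + h_f = 46.4 + 8.389 = 54.79 m
P_hyd = ρgQH = 787.0·9.81·0.0838·54.79 = 35.45 kW
P_shaft = P_hyd/η = 35.45/0.82 = 43.23 kW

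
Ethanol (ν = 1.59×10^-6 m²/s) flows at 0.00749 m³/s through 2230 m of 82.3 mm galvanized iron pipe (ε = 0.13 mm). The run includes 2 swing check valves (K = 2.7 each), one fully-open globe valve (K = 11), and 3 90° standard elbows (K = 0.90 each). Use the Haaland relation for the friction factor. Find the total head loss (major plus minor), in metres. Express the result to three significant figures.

H_L ≈ 68.7 m

V = 4Q/(πD²) = 1.408 m/s; V²/2g = 0.1010 m
Re = 7.29×10^4, ε/D = 0.00158 → f = 0.02438 (Haaland)
Major: h_f = f(L/D)·V²/2g = 0.02438·27096·0.1010 = 66.74 m
Minor: ΣK = 19.1; h_m = ΣK·V²/2g = 1.930 m
Total H_L = 66.74 + 1.930 = 68.67 m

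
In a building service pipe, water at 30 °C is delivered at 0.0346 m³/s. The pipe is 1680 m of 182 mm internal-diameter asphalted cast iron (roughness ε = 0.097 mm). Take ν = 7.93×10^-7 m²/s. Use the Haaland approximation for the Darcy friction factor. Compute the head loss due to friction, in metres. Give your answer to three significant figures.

V = 4Q/(πD²) = 4·0.0346/(π·0.182²) = 1.330 m/s
Re = VD/ν = 1.330·0.182/7.93×10^-7 = 3.05×10^5 → turbulent
ε/D = 0.097/182 = 5.33×10^-4
Haaland: f = 0.01824
h_f = f(L/D)V²/(2g) = 0.01824·(1680/0.182)·1.330²/(2·9.81) = 15.18 m

h_f ≈ 15.2 m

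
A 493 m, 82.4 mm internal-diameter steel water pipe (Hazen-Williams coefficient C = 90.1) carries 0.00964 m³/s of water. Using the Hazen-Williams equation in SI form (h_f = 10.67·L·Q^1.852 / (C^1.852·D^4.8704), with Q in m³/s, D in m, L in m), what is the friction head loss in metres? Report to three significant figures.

h_f = 10.67·493·0.00964^1.852 / (90.1^1.852·0.0824^4.8704) = 44.39 m

h_f ≈ 44.4 m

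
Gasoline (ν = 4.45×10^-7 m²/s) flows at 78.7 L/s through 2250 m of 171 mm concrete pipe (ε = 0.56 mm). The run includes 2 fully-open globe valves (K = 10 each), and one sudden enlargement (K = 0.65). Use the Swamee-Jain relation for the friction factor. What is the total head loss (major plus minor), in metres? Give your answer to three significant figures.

V = 4Q/(πD²) = 3.427 m/s; V²/2g = 0.5985 m
Re = 1.32×10^6, ε/D = 0.00327 → f = 0.02697 (Swamee-Jain)
Major: h_f = f(L/D)·V²/2g = 0.02697·13158·0.5985 = 212.4 m
Minor: ΣK = 20.6; h_m = ΣK·V²/2g = 12.36 m
Total H_L = 212.4 + 12.36 = 224.8 m

H_L ≈ 225 m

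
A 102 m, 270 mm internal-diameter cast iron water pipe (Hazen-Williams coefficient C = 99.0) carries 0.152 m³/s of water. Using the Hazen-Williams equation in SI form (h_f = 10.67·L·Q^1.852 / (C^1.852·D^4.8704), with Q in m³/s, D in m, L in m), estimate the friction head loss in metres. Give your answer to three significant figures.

h_f ≈ 3.94 m

h_f = 10.67·102·0.152^1.852 / (99.0^1.852·0.270^4.8704) = 3.936 m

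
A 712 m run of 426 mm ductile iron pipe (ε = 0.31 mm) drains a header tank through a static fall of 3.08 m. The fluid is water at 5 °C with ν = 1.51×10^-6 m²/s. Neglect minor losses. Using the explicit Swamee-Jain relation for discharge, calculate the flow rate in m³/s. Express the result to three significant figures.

Q ≈ 0.196 m³/s

Swamee-Jain (Type II): Q = -0.965·√(gD⁵h_f/L)·ln[ε/(3.7D) + √(3.17ν²L/(gD³h_f))]
√(gD⁵h_f/L) = √(9.81·0.426⁵·3.08/712) = 0.02440
ε/(3.7D) = 1.97×10^-4; √(3.17ν²L/(gD³h_f)) = 4.69×10^-5
Q = -0.965·0.02440·ln(2.436×10^-4) = 0.1959 m³/s
Check: V = 1.37 m/s, Re = 3.88×10^5, f = 0.01927, h_f = 3.10 m ≈ 3.08 m ✓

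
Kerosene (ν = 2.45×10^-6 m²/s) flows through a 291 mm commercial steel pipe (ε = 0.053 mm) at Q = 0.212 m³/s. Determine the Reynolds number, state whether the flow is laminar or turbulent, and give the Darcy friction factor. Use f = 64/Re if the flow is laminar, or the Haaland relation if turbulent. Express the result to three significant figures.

Re ≈ 3.79×10^5; turbulent; f ≈ 0.0155

V = 4Q/(πD²) = 3.188 m/s
Re = VD/ν = 3.188·0.291/2.45×10^-6 = 3.79×10^5
Re > 4000 → turbulent; ε/D = 1.82×10^-4
Haaland: f = 0.01552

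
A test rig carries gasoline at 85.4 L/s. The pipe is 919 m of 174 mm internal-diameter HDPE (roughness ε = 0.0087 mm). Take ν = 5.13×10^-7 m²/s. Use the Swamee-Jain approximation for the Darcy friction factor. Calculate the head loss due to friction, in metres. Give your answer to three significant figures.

V = 4Q/(πD²) = 4·0.0854/(π·0.174²) = 3.591 m/s
Re = VD/ν = 3.591·0.174/5.13×10^-7 = 1.22×10^6 → turbulent
ε/D = 0.0087/174 = 5.00×10^-5
Swamee-Jain: f = 0.01242
h_f = f(L/D)V²/(2g) = 0.01242·(919/0.174)·3.591²/(2·9.81) = 43.13 m

h_f ≈ 43.1 m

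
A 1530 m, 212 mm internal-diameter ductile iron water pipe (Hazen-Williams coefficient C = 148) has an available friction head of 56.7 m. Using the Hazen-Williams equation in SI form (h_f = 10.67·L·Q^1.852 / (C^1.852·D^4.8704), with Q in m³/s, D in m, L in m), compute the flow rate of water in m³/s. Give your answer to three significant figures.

Rearranging: Q = [h_f·C^1.852·D^4.8704 / (10.67·L)]^(1/1.852)
Q = [56.7·148^1.852·0.212^4.8704 / (10.67·1530)]^0.540 = 0.1177 m³/s

Q ≈ 0.118 m³/s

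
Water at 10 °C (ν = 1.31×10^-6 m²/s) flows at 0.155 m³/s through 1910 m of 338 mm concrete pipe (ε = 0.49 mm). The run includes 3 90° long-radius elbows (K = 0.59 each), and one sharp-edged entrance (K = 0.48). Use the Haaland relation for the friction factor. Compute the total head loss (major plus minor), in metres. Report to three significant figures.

H_L ≈ 19.3 m

V = 4Q/(πD²) = 1.727 m/s; V²/2g = 0.1521 m
Re = 4.46×10^5, ε/D = 0.00145 → f = 0.02203 (Haaland)
Major: h_f = f(L/D)·V²/2g = 0.02203·5651·0.1521 = 18.94 m
Minor: ΣK = 2.25; h_m = ΣK·V²/2g = 0.3422 m
Total H_L = 18.94 + 0.3422 = 19.28 m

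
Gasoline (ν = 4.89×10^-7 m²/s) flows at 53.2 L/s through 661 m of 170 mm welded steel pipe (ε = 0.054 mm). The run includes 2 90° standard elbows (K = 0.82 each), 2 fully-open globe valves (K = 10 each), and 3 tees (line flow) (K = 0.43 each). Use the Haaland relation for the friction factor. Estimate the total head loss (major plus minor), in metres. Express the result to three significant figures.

H_L ≈ 23.7 m

V = 4Q/(πD²) = 2.344 m/s; V²/2g = 0.2800 m
Re = 8.15×10^5, ε/D = 3.18×10^-4 → f = 0.01589 (Haaland)
Major: h_f = f(L/D)·V²/2g = 0.01589·3888·0.2800 = 17.30 m
Minor: ΣK = 22.9; h_m = ΣK·V²/2g = 6.420 m
Total H_L = 17.30 + 6.420 = 23.72 m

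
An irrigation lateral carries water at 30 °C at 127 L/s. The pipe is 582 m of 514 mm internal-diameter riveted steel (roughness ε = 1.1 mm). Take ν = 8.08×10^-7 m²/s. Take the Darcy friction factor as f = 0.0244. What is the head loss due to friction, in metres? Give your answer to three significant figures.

h_f ≈ 0.528 m

V = 4Q/(πD²) = 4·0.127/(π·0.514²) = 0.6121 m/s
h_f = f(L/D)V²/(2g) = 0.02440·(582/0.514)·0.6121²/(2·9.81) = 0.5275 m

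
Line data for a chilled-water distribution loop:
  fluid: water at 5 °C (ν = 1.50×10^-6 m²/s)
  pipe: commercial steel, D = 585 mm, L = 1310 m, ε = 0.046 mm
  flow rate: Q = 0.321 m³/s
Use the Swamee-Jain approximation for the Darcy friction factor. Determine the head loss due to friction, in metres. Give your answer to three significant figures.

V = 4Q/(πD²) = 4·0.321/(π·0.585²) = 1.194 m/s
Re = VD/ν = 1.194·0.585/1.50×10^-6 = 4.66×10^5 → turbulent
ε/D = 0.046/585 = 7.86×10^-5
Swamee-Jain: f = 0.01434
h_f = f(L/D)V²/(2g) = 0.01434·(1310/0.585)·1.194²/(2·9.81) = 2.334 m

h_f ≈ 2.33 m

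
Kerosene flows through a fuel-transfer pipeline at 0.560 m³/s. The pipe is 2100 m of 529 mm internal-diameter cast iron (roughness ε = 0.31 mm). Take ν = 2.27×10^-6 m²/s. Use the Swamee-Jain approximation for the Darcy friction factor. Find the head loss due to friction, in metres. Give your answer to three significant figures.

V = 4Q/(πD²) = 4·0.560/(π·0.529²) = 2.548 m/s
Re = VD/ν = 2.548·0.529/2.27×10^-6 = 5.94×10^5 → turbulent
ε/D = 0.31/529 = 5.86×10^-4
Swamee-Jain: f = 0.01816
h_f = f(L/D)V²/(2g) = 0.01816·(2100/0.529)·2.548²/(2·9.81) = 23.86 m

h_f ≈ 23.9 m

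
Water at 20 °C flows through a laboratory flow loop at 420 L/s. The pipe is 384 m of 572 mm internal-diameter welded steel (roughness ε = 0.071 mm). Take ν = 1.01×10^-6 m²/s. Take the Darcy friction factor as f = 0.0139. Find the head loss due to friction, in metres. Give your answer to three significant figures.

h_f ≈ 1.27 m

V = 4Q/(πD²) = 4·0.420/(π·0.572²) = 1.634 m/s
h_f = f(L/D)V²/(2g) = 0.01390·(384/0.572)·1.634²/(2·9.81) = 1.271 m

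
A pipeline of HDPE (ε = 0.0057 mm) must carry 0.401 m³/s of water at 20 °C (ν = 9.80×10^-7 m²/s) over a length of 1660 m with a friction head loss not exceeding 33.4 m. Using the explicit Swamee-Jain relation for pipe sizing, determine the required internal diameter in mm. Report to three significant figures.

D ≈ 379 mm

Swamee-Jain (Type III): D = 0.66·[ε^1.25·(LQ²/(gh_f))^4.75 + ν·Q^9.4·(L/(gh_f))^5.2]^0.04
LQ²/(gh_f) = 0.8147; L/(gh_f) = 5.066
Term 1 = ε^1.25·(…)^4.75 = 1.05×10^-7; Term 2 = ν·Q^9.4·(…)^5.2 = 8.42×10^-7
D = 0.66·(1.05×10^-7 + 8.42×10^-7)^0.04 = 0.3790 m = 379 mm
Check: V = 3.56 m/s, Re = 1.37×10^6, f = 0.01145, h_f = 32.3 m ≈ 33.4 m ✓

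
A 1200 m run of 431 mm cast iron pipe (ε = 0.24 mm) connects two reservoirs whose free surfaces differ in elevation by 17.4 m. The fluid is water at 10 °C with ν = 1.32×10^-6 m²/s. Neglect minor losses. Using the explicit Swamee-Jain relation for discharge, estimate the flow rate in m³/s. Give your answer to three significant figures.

Swamee-Jain (Type II): Q = -0.965·√(gD⁵h_f/L)·ln[ε/(3.7D) + √(3.17ν²L/(gD³h_f))]
√(gD⁵h_f/L) = √(9.81·0.431⁵·17.4/1200) = 0.04600
ε/(3.7D) = 1.50×10^-4; √(3.17ν²L/(gD³h_f)) = 2.20×10^-5
Q = -0.965·0.04600·ln(1.725×10^-4) = 0.3846 m³/s
Check: V = 2.64 m/s, Re = 8.61×10^5, f = 0.01775, h_f = 17.5 m ≈ 17.4 m ✓

Q ≈ 0.385 m³/s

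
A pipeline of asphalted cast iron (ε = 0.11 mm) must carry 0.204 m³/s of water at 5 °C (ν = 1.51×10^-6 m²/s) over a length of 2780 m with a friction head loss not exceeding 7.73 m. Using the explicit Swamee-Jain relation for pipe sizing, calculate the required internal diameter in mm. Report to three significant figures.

D ≈ 464 mm

Swamee-Jain (Type III): D = 0.66·[ε^1.25·(LQ²/(gh_f))^4.75 + ν·Q^9.4·(L/(gh_f))^5.2]^0.04
LQ²/(gh_f) = 1.526; L/(gh_f) = 36.66
Term 1 = ε^1.25·(…)^4.75 = 8.38×10^-5; Term 2 = ν·Q^9.4·(…)^5.2 = 6.66×10^-5
D = 0.66·(8.38×10^-5 + 6.66×10^-5)^0.04 = 0.4641 m = 464 mm
Check: V = 1.21 m/s, Re = 3.71×10^5, f = 0.01626, h_f = 7.22 m ≈ 7.73 m ✓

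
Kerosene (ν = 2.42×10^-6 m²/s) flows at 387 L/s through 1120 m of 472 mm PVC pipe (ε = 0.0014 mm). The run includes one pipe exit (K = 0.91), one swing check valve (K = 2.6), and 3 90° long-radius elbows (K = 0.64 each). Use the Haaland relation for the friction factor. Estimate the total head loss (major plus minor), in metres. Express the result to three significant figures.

V = 4Q/(πD²) = 2.212 m/s; V²/2g = 0.2493 m
Re = 4.31×10^5, ε/D = 2.97×10^-6 → f = 0.01344 (Haaland)
Major: h_f = f(L/D)·V²/2g = 0.01344·2373·0.2493 = 7.954 m
Minor: ΣK = 5.43; h_m = ΣK·V²/2g = 1.354 m
Total H_L = 7.954 + 1.354 = 9.308 m

H_L ≈ 9.31 m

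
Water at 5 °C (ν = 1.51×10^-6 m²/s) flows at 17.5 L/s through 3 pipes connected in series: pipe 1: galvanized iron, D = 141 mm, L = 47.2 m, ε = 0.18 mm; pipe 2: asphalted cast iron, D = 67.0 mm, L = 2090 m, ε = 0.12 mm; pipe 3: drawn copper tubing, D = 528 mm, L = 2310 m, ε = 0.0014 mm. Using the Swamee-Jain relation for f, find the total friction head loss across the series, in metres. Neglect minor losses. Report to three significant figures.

H ≈ 932 m

Pipe 1: V = 1.121 m/s, Re = 1.05×10^5, ε/D = 0.00128, f = 0.02317, h_1 = f(L/D)V²/2g = 0.4966 m
Pipe 2: V = 4.964 m/s, Re = 2.20×10^5, ε/D = 0.00179, f = 0.02379, h_2 = f(L/D)V²/2g = 931.9 m
Pipe 3: V = 0.07992 m/s, Re = 2.79×10^4, ε/D = 2.65×10^-6, f = 0.02378, h_3 = f(L/D)V²/2g = 0.03388 m
Series → Q common, losses add: H = Σh = 932.4 m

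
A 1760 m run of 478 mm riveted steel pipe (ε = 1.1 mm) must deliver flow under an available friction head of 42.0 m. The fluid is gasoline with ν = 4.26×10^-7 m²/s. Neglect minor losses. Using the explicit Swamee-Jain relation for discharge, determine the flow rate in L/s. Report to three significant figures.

Q ≈ 544 L/s

Swamee-Jain (Type II): Q = -0.965·√(gD⁵h_f/L)·ln[ε/(3.7D) + √(3.17ν²L/(gD³h_f))]
√(gD⁵h_f/L) = √(9.81·0.478⁵·42.0/1760) = 0.07643
ε/(3.7D) = 6.22×10^-4; √(3.17ν²L/(gD³h_f)) = 4.74×10^-6
Q = -0.965·0.07643·ln(6.267×10^-4) = 0.5440 m³/s
Check: V = 3.03 m/s, Re = 3.40×10^6, f = 0.02440, h_f = 42.1 m ≈ 42.0 m ✓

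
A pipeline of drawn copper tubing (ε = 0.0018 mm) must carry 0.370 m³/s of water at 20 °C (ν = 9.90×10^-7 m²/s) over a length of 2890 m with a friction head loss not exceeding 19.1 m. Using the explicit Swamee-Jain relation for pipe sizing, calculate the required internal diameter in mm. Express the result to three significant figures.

D ≈ 462 mm

Swamee-Jain (Type III): D = 0.66·[ε^1.25·(LQ²/(gh_f))^4.75 + ν·Q^9.4·(L/(gh_f))^5.2]^0.04
LQ²/(gh_f) = 2.112; L/(gh_f) = 15.42
Term 1 = ε^1.25·(…)^4.75 = 2.30×10^-6; Term 2 = ν·Q^9.4·(…)^5.2 = 1.30×10^-4
D = 0.66·(2.30×10^-6 + 1.30×10^-4)^0.04 = 0.4618 m = 462 mm
Check: V = 2.21 m/s, Re = 1.03×10^6, f = 0.01165, h_f = 18.1 m ≈ 19.1 m ✓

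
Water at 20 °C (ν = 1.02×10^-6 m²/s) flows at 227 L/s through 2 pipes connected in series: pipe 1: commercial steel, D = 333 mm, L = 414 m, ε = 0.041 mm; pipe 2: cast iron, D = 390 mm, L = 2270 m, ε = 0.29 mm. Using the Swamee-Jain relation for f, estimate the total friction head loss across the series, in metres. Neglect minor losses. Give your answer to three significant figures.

H ≈ 26.3 m

Pipe 1: V = 2.606 m/s, Re = 8.51×10^5, ε/D = 1.23×10^-4, f = 0.01401, h_1 = f(L/D)V²/2g = 6.032 m
Pipe 2: V = 1.900 m/s, Re = 7.27×10^5, ε/D = 7.44×10^-4, f = 0.01891, h_2 = f(L/D)V²/2g = 20.26 m
Series → Q common, losses add: H = Σh = 26.29 m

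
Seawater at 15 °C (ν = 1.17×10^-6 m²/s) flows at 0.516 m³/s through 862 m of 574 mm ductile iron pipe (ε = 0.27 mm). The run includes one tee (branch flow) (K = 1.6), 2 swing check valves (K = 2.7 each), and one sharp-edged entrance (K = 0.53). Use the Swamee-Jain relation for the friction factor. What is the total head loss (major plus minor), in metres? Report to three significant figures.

V = 4Q/(πD²) = 1.994 m/s; V²/2g = 0.2027 m
Re = 9.78×10^5, ε/D = 4.70×10^-4 → f = 0.01711 (Swamee-Jain)
Major: h_f = f(L/D)·V²/2g = 0.01711·1502·0.2027 = 5.207 m
Minor: ΣK = 7.53; h_m = ΣK·V²/2g = 1.526 m
Total H_L = 5.207 + 1.526 = 6.733 m

H_L ≈ 6.73 m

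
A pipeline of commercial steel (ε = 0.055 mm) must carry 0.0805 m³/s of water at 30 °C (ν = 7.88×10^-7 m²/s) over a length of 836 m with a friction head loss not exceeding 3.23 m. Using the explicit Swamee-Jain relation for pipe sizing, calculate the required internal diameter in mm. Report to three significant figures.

Swamee-Jain (Type III): D = 0.66·[ε^1.25·(LQ²/(gh_f))^4.75 + ν·Q^9.4·(L/(gh_f))^5.2]^0.04
LQ²/(gh_f) = 0.1710; L/(gh_f) = 26.38
Term 1 = ε^1.25·(…)^4.75 = 1.08×10^-9; Term 2 = ν·Q^9.4·(…)^5.2 = 1.00×10^-9
D = 0.66·(1.08×10^-9 + 1.00×10^-9)^0.04 = 0.2967 m = 297 mm
Check: V = 1.16 m/s, Re = 4.38×10^5, f = 0.01556, h_f = 3.03 m ≈ 3.23 m ✓

D ≈ 297 mm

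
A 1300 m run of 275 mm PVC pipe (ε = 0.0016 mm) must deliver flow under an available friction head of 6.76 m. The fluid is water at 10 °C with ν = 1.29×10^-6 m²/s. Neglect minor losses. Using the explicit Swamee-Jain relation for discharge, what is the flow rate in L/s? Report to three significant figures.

Q ≈ 82.4 L/s

Swamee-Jain (Type II): Q = -0.965·√(gD⁵h_f/L)·ln[ε/(3.7D) + √(3.17ν²L/(gD³h_f))]
√(gD⁵h_f/L) = √(9.81·0.275⁵·6.76/1300) = 0.008957
ε/(3.7D) = 1.57×10^-6; √(3.17ν²L/(gD³h_f)) = 7.05×10^-5
Q = -0.965·0.008957·ln(7.209×10^-5) = 0.08244 m³/s
Check: V = 1.39 m/s, Re = 2.96×10^5, f = 0.01448, h_f = 6.72 m ≈ 6.76 m ✓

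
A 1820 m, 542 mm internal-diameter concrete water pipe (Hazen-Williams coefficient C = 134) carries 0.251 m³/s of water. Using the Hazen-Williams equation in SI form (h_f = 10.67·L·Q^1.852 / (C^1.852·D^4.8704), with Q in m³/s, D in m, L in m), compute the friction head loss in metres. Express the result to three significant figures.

h_f ≈ 3.41 m

h_f = 10.67·1820·0.251^1.852 / (134^1.852·0.542^4.8704) = 3.409 m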